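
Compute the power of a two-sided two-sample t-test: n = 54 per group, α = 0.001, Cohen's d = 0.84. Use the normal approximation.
Power ≈ 0.86

Power calculation (two-sample t-test, normal approximation):
z_β = d · √(n/2) - z_{α/2}
z_β = 0.84 · √(54/2) - 3.291
z_β = 0.84 · 5.196 - 3.291
z_β = 1.074

Power = Φ(z_β) = Φ(1.074) ≈ 0.859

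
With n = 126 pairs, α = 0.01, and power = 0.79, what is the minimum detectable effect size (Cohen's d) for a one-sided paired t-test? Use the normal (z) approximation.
d ≈ 0.28

Minimum detectable effect (paired t-test, normal approximation):
d = (z_α + z_β) / √n
d = (2.326 + 0.806) / √126
d = 3.133 / 11.225
d ≈ 0.28

By Cohen's convention (0.2 small / 0.5 medium / 0.8 large): small effect.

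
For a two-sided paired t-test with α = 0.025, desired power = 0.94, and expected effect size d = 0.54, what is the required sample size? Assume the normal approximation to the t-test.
n = 50 pairs

Sample size formula (paired t-test, normal approximation):
n = ((z_{α/2} + z_β) / d)²

z_{α/2} = 2.241 (for α = 0.025, two-sided)
z_β = 1.555 (for power = 0.94)
d = 0.54

n = ((2.241 + 1.555) / 0.54)²
n = (7.030)²
n ≈ 49.42
Round up to the next whole number: n = 50 pairs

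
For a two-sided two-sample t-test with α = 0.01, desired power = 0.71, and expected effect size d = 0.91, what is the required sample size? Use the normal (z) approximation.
n = 24 per group

Sample size formula (two-sample t-test, normal approximation):
n = 2 · ((z_{α/2} + z_β) / d)²

z_{α/2} = 2.576 (for α = 0.01, two-sided)
z_β = 0.553 (for power = 0.71)
d = 0.91

n = 2 · ((2.576 + 0.553) / 0.91)²
n = 2 · (3.438)²
n ≈ 23.64
Round up to the next whole number: n = 24 per group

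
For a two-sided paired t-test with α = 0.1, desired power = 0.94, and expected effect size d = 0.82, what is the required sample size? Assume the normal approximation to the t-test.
n = 16 pairs

Sample size formula (paired t-test, normal approximation):
n = ((z_{α/2} + z_β) / d)²

z_{α/2} = 1.645 (for α = 0.1, two-sided)
z_β = 1.555 (for power = 0.94)
d = 0.82

n = ((1.645 + 1.555) / 0.82)²
n = (3.902)²
n ≈ 15.23
Round up to the next whole number: n = 16 pairs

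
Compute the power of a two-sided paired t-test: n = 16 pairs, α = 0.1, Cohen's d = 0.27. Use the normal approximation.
Power ≈ 0.29

Power calculation (paired t-test, normal approximation):
z_β = d · √n - z_{α/2}
z_β = 0.27 · √16 - 1.645
z_β = 0.27 · 4.000 - 1.645
z_β = -0.565

Power = Φ(z_β) = Φ(-0.565) ≈ 0.286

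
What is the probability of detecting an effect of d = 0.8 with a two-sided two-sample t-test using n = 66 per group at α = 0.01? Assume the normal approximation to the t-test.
Power ≈ 0.98

Power calculation (two-sample t-test, normal approximation):
z_β = d · √(n/2) - z_{α/2}
z_β = 0.8 · √(66/2) - 2.576
z_β = 0.8 · 5.745 - 2.576
z_β = 2.020

Power = Φ(z_β) = Φ(2.020) ≈ 0.978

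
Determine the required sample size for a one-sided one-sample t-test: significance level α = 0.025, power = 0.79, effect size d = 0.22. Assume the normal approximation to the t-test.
n = 159

Sample size formula (one-sample t-test, normal approximation):
n = ((z_α + z_β) / d)²

z_α = 1.960 (for α = 0.025, one-sided)
z_β = 0.806 (for power = 0.79)
d = 0.22

n = ((1.960 + 0.806) / 0.22)²
n = (12.573)²
n ≈ 158.08
Round up to the next whole number: n = 159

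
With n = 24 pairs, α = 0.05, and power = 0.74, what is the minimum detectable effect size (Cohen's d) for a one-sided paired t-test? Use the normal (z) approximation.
d ≈ 0.47

Minimum detectable effect (paired t-test, normal approximation):
d = (z_α + z_β) / √n
d = (1.645 + 0.643) / √24
d = 2.288 / 4.899
d ≈ 0.47

By Cohen's convention (0.2 small / 0.5 medium / 0.8 large): small effect.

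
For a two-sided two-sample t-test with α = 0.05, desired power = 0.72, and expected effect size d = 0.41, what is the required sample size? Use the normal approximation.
n = 77 per group

Sample size formula (two-sample t-test, normal approximation):
n = 2 · ((z_{α/2} + z_β) / d)²

z_{α/2} = 1.960 (for α = 0.05, two-sided)
z_β = 0.583 (for power = 0.72)
d = 0.41

n = 2 · ((1.960 + 0.583) / 0.41)²
n = 2 · (6.202)²
n ≈ 76.93
Round up to the next whole number: n = 77 per group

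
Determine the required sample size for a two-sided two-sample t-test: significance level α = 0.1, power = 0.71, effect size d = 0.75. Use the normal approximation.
n = 18 per group

Sample size formula (two-sample t-test, normal approximation):
n = 2 · ((z_{α/2} + z_β) / d)²

z_{α/2} = 1.645 (for α = 0.1, two-sided)
z_β = 0.553 (for power = 0.71)
d = 0.75

n = 2 · ((1.645 + 0.553) / 0.75)²
n = 2 · (2.931)²
n ≈ 17.18
Round up to the next whole number: n = 18 per group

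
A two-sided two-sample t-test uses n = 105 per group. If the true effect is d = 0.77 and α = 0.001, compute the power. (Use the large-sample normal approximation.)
Power ≈ 0.99

Power calculation (two-sample t-test, normal approximation):
z_β = d · √(n/2) - z_{α/2}
z_β = 0.77 · √(105/2) - 3.291
z_β = 0.77 · 7.246 - 3.291
z_β = 2.289

Power = Φ(z_β) = Φ(2.289) ≈ 0.989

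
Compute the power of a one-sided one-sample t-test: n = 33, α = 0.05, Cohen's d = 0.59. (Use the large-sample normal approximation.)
Power ≈ 0.96

Power calculation (one-sample t-test, normal approximation):
z_β = d · √n - z_α
z_β = 0.59 · √33 - 1.645
z_β = 0.59 · 5.745 - 1.645
z_β = 1.744

Power = Φ(z_β) = Φ(1.744) ≈ 0.959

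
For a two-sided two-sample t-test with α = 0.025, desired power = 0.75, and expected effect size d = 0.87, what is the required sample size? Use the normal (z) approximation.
n = 23 per group

Sample size formula (two-sample t-test, normal approximation):
n = 2 · ((z_{α/2} + z_β) / d)²

z_{α/2} = 2.241 (for α = 0.025, two-sided)
z_β = 0.674 (for power = 0.75)
d = 0.87

n = 2 · ((2.241 + 0.674) / 0.87)²
n = 2 · (3.351)²
n ≈ 22.46
Round up to the next whole number: n = 23 per group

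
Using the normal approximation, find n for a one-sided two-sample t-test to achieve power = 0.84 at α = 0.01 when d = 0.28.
n = 282 per group

Sample size formula (two-sample t-test, normal approximation):
n = 2 · ((z_α + z_β) / d)²

z_α = 2.326 (for α = 0.01, one-sided)
z_β = 0.994 (for power = 0.84)
d = 0.28

n = 2 · ((2.326 + 0.994) / 0.28)²
n = 2 · (11.857)²
n ≈ 281.18
Round up to the next whole number: n = 282 per group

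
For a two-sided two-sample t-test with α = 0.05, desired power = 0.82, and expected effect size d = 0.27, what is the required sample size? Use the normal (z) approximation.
n = 227 per group

Sample size formula (two-sample t-test, normal approximation):
n = 2 · ((z_{α/2} + z_β) / d)²

z_{α/2} = 1.960 (for α = 0.05, two-sided)
z_β = 0.915 (for power = 0.82)
d = 0.27

n = 2 · ((1.960 + 0.915) / 0.27)²
n = 2 · (10.648)²
n ≈ 226.76
Round up to the next whole number: n = 227 per group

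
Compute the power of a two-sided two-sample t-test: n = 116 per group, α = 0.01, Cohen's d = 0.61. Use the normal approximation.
Power ≈ 0.98

Power calculation (two-sample t-test, normal approximation):
z_β = d · √(n/2) - z_{α/2}
z_β = 0.61 · √(116/2) - 2.576
z_β = 0.61 · 7.616 - 2.576
z_β = 2.070

Power = Φ(z_β) = Φ(2.070) ≈ 0.981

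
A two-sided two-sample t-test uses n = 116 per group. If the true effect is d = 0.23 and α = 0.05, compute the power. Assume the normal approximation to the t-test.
Power ≈ 0.42

Power calculation (two-sample t-test, normal approximation):
z_β = d · √(n/2) - z_{α/2}
z_β = 0.23 · √(116/2) - 1.960
z_β = 0.23 · 7.616 - 1.960
z_β = -0.208

Power = Φ(z_β) = Φ(-0.208) ≈ 0.417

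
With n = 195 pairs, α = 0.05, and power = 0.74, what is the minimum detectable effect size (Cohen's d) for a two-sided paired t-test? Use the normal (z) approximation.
d ≈ 0.19

Minimum detectable effect (paired t-test, normal approximation):
d = (z_{α/2} + z_β) / √n
d = (1.960 + 0.643) / √195
d = 2.603 / 13.964
d ≈ 0.19

By Cohen's convention (0.2 small / 0.5 medium / 0.8 large): very small effect.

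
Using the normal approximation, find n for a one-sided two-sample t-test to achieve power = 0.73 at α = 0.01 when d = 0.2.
n = 432 per group

Sample size formula (two-sample t-test, normal approximation):
n = 2 · ((z_α + z_β) / d)²

z_α = 2.326 (for α = 0.01, one-sided)
z_β = 0.613 (for power = 0.73)
d = 0.2

n = 2 · ((2.326 + 0.613) / 0.2)²
n = 2 · (14.695)²
n ≈ 431.89
Round up to the next whole number: n = 432 per group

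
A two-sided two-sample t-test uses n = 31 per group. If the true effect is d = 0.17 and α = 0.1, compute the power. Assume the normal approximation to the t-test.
Power ≈ 0.16

Power calculation (two-sample t-test, normal approximation):
z_β = d · √(n/2) - z_{α/2}
z_β = 0.17 · √(31/2) - 1.645
z_β = 0.17 · 3.937 - 1.645
z_β = -0.976

Power = Φ(z_β) = Φ(-0.976) ≈ 0.165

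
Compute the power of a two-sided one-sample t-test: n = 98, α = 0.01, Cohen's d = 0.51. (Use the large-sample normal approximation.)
Power ≈ 0.99

Power calculation (one-sample t-test, normal approximation):
z_β = d · √n - z_{α/2}
z_β = 0.51 · √98 - 2.576
z_β = 0.51 · 9.899 - 2.576
z_β = 2.473

Power = Φ(z_β) = Φ(2.473) ≈ 0.993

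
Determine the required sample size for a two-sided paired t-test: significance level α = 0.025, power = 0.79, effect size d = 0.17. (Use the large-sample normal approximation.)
n = 322 pairs

Sample size formula (paired t-test, normal approximation):
n = ((z_{α/2} + z_β) / d)²

z_{α/2} = 2.241 (for α = 0.025, two-sided)
z_β = 0.806 (for power = 0.79)
d = 0.17

n = ((2.241 + 0.806) / 0.17)²
n = (17.924)²
n ≈ 321.27
Round up to the next whole number: n = 322 pairs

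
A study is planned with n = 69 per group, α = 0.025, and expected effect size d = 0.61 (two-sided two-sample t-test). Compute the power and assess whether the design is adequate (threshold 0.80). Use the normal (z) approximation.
Power ≈ 0.91; the study is adequately powered (power ≥ 0.80)

Power calculation (two-sample t-test, normal approximation):
z_β = d · √(n/2) - z_{α/2}
z_β = 0.61 · √(69/2) - 2.241
z_β = 0.61 · 5.874 - 2.241
z_β = 1.342

Power = Φ(z_β) = Φ(1.342) ≈ 0.910

Effect size d = 0.61 is medium by Cohen's convention (0.2/0.5/0.8).

Threshold: power ≥ 0.80 is conventionally adequate.
Power ≈ 0.91 → the study is adequately powered (power ≥ 0.80).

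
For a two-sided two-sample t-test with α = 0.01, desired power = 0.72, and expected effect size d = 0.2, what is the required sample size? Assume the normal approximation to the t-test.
n = 499 per group

Sample size formula (two-sample t-test, normal approximation):
n = 2 · ((z_{α/2} + z_β) / d)²

z_{α/2} = 2.576 (for α = 0.01, two-sided)
z_β = 0.583 (for power = 0.72)
d = 0.2

n = 2 · ((2.576 + 0.583) / 0.2)²
n = 2 · (15.795)²
n ≈ 498.96
Round up to the next whole number: n = 499 per group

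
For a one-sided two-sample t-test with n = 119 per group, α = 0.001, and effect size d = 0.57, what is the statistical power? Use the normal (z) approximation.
Power ≈ 0.90

Power calculation (two-sample t-test, normal approximation):
z_β = d · √(n/2) - z_α
z_β = 0.57 · √(119/2) - 3.090
z_β = 0.57 · 7.714 - 3.090
z_β = 1.307

Power = Φ(z_β) = Φ(1.307) ≈ 0.904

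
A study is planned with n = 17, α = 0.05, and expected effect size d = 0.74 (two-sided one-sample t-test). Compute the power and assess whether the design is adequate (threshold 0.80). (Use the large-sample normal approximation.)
Power ≈ 0.86; the study is adequately powered (power ≥ 0.80)

Power calculation (one-sample t-test, normal approximation):
z_β = d · √n - z_{α/2}
z_β = 0.74 · √17 - 1.960
z_β = 0.74 · 4.123 - 1.960
z_β = 1.091

Power = Φ(z_β) = Φ(1.091) ≈ 0.862

Effect size d = 0.74 is medium by Cohen's convention (0.2/0.5/0.8).

Threshold: power ≥ 0.80 is conventionally adequate.
Power ≈ 0.86 → the study is adequately powered (power ≥ 0.80).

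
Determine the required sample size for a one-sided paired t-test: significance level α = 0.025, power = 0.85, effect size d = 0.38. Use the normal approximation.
n = 63 pairs

Sample size formula (paired t-test, normal approximation):
n = ((z_α + z_β) / d)²

z_α = 1.960 (for α = 0.025, one-sided)
z_β = 1.036 (for power = 0.85)
d = 0.38

n = ((1.960 + 1.036) / 0.38)²
n = (7.884)²
n ≈ 62.16
Round up to the next whole number: n = 63 pairs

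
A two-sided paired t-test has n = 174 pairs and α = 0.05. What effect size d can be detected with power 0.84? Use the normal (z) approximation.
d ≈ 0.22

Minimum detectable effect (paired t-test, normal approximation):
d = (z_{α/2} + z_β) / √n
d = (1.960 + 0.994) / √174
d = 2.954 / 13.191
d ≈ 0.22

By Cohen's convention (0.2 small / 0.5 medium / 0.8 large): small effect.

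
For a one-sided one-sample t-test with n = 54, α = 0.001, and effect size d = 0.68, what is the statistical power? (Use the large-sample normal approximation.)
Power ≈ 0.97

Power calculation (one-sample t-test, normal approximation):
z_β = d · √n - z_α
z_β = 0.68 · √54 - 3.090
z_β = 0.68 · 7.348 - 3.090
z_β = 1.907

Power = Φ(z_β) = Φ(1.907) ≈ 0.972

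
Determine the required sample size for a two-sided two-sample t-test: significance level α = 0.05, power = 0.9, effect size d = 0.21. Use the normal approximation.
n = 477 per group

Sample size formula (two-sample t-test, normal approximation):
n = 2 · ((z_{α/2} + z_β) / d)²

z_{α/2} = 1.960 (for α = 0.05, two-sided)
z_β = 1.282 (for power = 0.9)
d = 0.21

n = 2 · ((1.960 + 1.282) / 0.21)²
n = 2 · (15.438)²
n ≈ 476.66
Round up to the next whole number: n = 477 per group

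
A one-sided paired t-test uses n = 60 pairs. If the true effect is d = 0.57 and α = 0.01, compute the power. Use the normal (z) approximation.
Power ≈ 0.98

Power calculation (paired t-test, normal approximation):
z_β = d · √n - z_α
z_β = 0.57 · √60 - 2.326
z_β = 0.57 · 7.746 - 2.326
z_β = 2.089

Power = Φ(z_β) = Φ(2.089) ≈ 0.982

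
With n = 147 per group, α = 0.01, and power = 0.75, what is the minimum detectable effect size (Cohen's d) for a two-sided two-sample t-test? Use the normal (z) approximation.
d ≈ 0.38

Minimum detectable effect (two-sample t-test, normal approximation):
d = (z_{α/2} + z_β) / √(n/2)
d = (2.576 + 0.674) / √(147/2)
d = 3.250 / 8.573
d ≈ 0.38

By Cohen's convention (0.2 small / 0.5 medium / 0.8 large): small effect.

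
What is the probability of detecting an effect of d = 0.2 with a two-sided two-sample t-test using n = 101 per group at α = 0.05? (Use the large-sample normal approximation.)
Power ≈ 0.30

Power calculation (two-sample t-test, normal approximation):
z_β = d · √(n/2) - z_{α/2}
z_β = 0.2 · √(101/2) - 1.960
z_β = 0.2 · 7.106 - 1.960
z_β = -0.539

Power = Φ(z_β) = Φ(-0.539) ≈ 0.295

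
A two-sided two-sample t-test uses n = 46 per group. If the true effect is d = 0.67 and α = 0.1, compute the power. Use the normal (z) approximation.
Power ≈ 0.94

Power calculation (two-sample t-test, normal approximation):
z_β = d · √(n/2) - z_{α/2}
z_β = 0.67 · √(46/2) - 1.645
z_β = 0.67 · 4.796 - 1.645
z_β = 1.568

Power = Φ(z_β) = Φ(1.568) ≈ 0.942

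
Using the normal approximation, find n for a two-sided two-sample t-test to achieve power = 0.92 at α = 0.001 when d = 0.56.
n = 141 per group

Sample size formula (two-sample t-test, normal approximation):
n = 2 · ((z_{α/2} + z_β) / d)²

z_{α/2} = 3.291 (for α = 0.001, two-sided)
z_β = 1.405 (for power = 0.92)
d = 0.56

n = 2 · ((3.291 + 1.405) / 0.56)²
n = 2 · (8.386)²
n ≈ 140.65
Round up to the next whole number: n = 141 per group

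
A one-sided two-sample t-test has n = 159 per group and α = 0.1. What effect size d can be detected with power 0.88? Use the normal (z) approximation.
d ≈ 0.28

Minimum detectable effect (two-sample t-test, normal approximation):
d = (z_α + z_β) / √(n/2)
d = (1.282 + 1.175) / √(159/2)
d = 2.457 / 8.916
d ≈ 0.28

By Cohen's convention (0.2 small / 0.5 medium / 0.8 large): small effect.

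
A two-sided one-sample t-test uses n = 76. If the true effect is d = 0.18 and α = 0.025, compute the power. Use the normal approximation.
Power ≈ 0.25

Power calculation (one-sample t-test, normal approximation):
z_β = d · √n - z_{α/2}
z_β = 0.18 · √76 - 2.241
z_β = 0.18 · 8.718 - 2.241
z_β = -0.672

Power = Φ(z_β) = Φ(-0.672) ≈ 0.251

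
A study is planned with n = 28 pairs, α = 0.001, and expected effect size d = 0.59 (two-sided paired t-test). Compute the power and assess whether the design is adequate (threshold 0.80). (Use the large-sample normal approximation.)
Power ≈ 0.43; the study is underpowered (power < 0.80)

Power calculation (paired t-test, normal approximation):
z_β = d · √n - z_{α/2}
z_β = 0.59 · √28 - 3.291
z_β = 0.59 · 5.292 - 3.291
z_β = -0.169

Power = Φ(z_β) = Φ(-0.169) ≈ 0.433

Effect size d = 0.59 is medium by Cohen's convention (0.2/0.5/0.8).

Threshold: power ≥ 0.80 is conventionally adequate.
Power ≈ 0.43 → the study is underpowered (power < 0.80).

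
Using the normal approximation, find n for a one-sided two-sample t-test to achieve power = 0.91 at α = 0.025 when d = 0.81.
n = 34 per group

Sample size formula (two-sample t-test, normal approximation):
n = 2 · ((z_α + z_β) / d)²

z_α = 1.960 (for α = 0.025, one-sided)
z_β = 1.341 (for power = 0.91)
d = 0.81

n = 2 · ((1.960 + 1.341) / 0.81)²
n = 2 · (4.075)²
n ≈ 33.21
Round up to the next whole number: n = 34 per group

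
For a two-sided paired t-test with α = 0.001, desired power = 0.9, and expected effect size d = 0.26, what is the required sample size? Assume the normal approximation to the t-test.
n = 310 pairs

Sample size formula (paired t-test, normal approximation):
n = ((z_{α/2} + z_β) / d)²

z_{α/2} = 3.291 (for α = 0.001, two-sided)
z_β = 1.282 (for power = 0.9)
d = 0.26

n = ((3.291 + 1.282) / 0.26)²
n = (17.588)²
n ≈ 309.34
Round up to the next whole number: n = 310 pairs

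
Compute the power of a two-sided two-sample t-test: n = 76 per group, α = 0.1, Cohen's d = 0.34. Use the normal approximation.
Power ≈ 0.67

Power calculation (two-sample t-test, normal approximation):
z_β = d · √(n/2) - z_{α/2}
z_β = 0.34 · √(76/2) - 1.645
z_β = 0.34 · 6.164 - 1.645
z_β = 0.451

Power = Φ(z_β) = Φ(0.451) ≈ 0.674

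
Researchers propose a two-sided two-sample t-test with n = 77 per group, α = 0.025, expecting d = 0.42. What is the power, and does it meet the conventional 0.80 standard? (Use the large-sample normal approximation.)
Power ≈ 0.64; the study is underpowered (power < 0.80)

Power calculation (two-sample t-test, normal approximation):
z_β = d · √(n/2) - z_{α/2}
z_β = 0.42 · √(77/2) - 2.241
z_β = 0.42 · 6.205 - 2.241
z_β = 0.365

Power = Φ(z_β) = Φ(0.365) ≈ 0.642

Effect size d = 0.42 is small by Cohen's convention (0.2/0.5/0.8).

Threshold: power ≥ 0.80 is conventionally adequate.
Power ≈ 0.64 → the study is underpowered (power < 0.80).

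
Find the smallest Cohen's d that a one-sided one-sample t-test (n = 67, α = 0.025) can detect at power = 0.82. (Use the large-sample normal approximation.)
d ≈ 0.35

Minimum detectable effect (one-sample t-test, normal approximation):
d = (z_α + z_β) / √n
d = (1.960 + 0.915) / √67
d = 2.875 / 8.185
d ≈ 0.35

By Cohen's convention (0.2 small / 0.5 medium / 0.8 large): small effect.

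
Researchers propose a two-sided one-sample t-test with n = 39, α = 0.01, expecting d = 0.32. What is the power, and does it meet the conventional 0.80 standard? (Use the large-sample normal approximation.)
Power ≈ 0.28; the study is underpowered (power < 0.80)

Power calculation (one-sample t-test, normal approximation):
z_β = d · √n - z_{α/2}
z_β = 0.32 · √39 - 2.576
z_β = 0.32 · 6.245 - 2.576
z_β = -0.577

Power = Φ(z_β) = Φ(-0.577) ≈ 0.282

Effect size d = 0.32 is small by Cohen's convention (0.2/0.5/0.8).

Threshold: power ≥ 0.80 is conventionally adequate.
Power ≈ 0.28 → the study is underpowered (power < 0.80).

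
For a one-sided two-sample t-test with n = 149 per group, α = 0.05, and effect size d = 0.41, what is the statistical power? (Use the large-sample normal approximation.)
Power ≈ 0.97

Power calculation (two-sample t-test, normal approximation):
z_β = d · √(n/2) - z_α
z_β = 0.41 · √(149/2) - 1.645
z_β = 0.41 · 8.631 - 1.645
z_β = 1.894

Power = Φ(z_β) = Φ(1.894) ≈ 0.971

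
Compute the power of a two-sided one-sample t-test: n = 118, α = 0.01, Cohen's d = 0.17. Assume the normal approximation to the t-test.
Power ≈ 0.23

Power calculation (one-sample t-test, normal approximation):
z_β = d · √n - z_{α/2}
z_β = 0.17 · √118 - 2.576
z_β = 0.17 · 10.863 - 2.576
z_β = -0.729

Power = Φ(z_β) = Φ(-0.729) ≈ 0.233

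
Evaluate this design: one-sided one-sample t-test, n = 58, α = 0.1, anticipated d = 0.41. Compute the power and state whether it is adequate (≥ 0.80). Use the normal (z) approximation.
Power ≈ 0.97; the study is adequately powered (power ≥ 0.80)

Power calculation (one-sample t-test, normal approximation):
z_β = d · √n - z_α
z_β = 0.41 · √58 - 1.282
z_β = 0.41 · 7.616 - 1.282
z_β = 1.841

Power = Φ(z_β) = Φ(1.841) ≈ 0.967

Effect size d = 0.41 is small by Cohen's convention (0.2/0.5/0.8).

Threshold: power ≥ 0.80 is conventionally adequate.
Power ≈ 0.97 → the study is adequately powered (power ≥ 0.80).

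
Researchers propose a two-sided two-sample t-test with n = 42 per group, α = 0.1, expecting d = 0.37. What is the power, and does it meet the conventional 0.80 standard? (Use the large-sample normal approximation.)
Power ≈ 0.52; the study is underpowered (power < 0.80)

Power calculation (two-sample t-test, normal approximation):
z_β = d · √(n/2) - z_{α/2}
z_β = 0.37 · √(42/2) - 1.645
z_β = 0.37 · 4.583 - 1.645
z_β = 0.051

Power = Φ(z_β) = Φ(0.051) ≈ 0.520

Effect size d = 0.37 is small by Cohen's convention (0.2/0.5/0.8).

Threshold: power ≥ 0.80 is conventionally adequate.
Power ≈ 0.52 → the study is underpowered (power < 0.80).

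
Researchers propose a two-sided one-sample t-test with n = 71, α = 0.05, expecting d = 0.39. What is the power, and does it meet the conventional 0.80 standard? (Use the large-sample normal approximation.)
Power ≈ 0.91; the study is adequately powered (power ≥ 0.80)

Power calculation (one-sample t-test, normal approximation):
z_β = d · √n - z_{α/2}
z_β = 0.39 · √71 - 1.960
z_β = 0.39 · 8.426 - 1.960
z_β = 1.326

Power = Φ(z_β) = Φ(1.326) ≈ 0.908

Effect size d = 0.39 is small by Cohen's convention (0.2/0.5/0.8).

Threshold: power ≥ 0.80 is conventionally adequate.
Power ≈ 0.91 → the study is adequately powered (power ≥ 0.80).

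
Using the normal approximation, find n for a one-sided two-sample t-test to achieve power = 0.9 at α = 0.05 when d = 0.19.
n = 475 per group

Sample size formula (two-sample t-test, normal approximation):
n = 2 · ((z_α + z_β) / d)²

z_α = 1.645 (for α = 0.05, one-sided)
z_β = 1.282 (for power = 0.9)
d = 0.19

n = 2 · ((1.645 + 1.282) / 0.19)²
n = 2 · (15.405)²
n ≈ 474.63
Round up to the next whole number: n = 475 per group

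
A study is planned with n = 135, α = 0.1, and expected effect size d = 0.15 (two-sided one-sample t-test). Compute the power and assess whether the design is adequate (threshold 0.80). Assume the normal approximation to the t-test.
Power ≈ 0.54; the study is underpowered (power < 0.80)

Power calculation (one-sample t-test, normal approximation):
z_β = d · √n - z_{α/2}
z_β = 0.15 · √135 - 1.645
z_β = 0.15 · 11.619 - 1.645
z_β = 0.098

Power = Φ(z_β) = Φ(0.098) ≈ 0.539

Effect size d = 0.15 is very small by Cohen's convention (0.2/0.5/0.8).

Threshold: power ≥ 0.80 is conventionally adequate.
Power ≈ 0.54 → the study is underpowered (power < 0.80).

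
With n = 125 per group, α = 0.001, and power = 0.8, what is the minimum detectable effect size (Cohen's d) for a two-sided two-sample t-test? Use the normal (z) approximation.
d ≈ 0.52

Minimum detectable effect (two-sample t-test, normal approximation):
d = (z_{α/2} + z_β) / √(n/2)
d = (3.291 + 0.842) / √(125/2)
d = 4.132 / 7.906
d ≈ 0.52

By Cohen's convention (0.2 small / 0.5 medium / 0.8 large): medium effect.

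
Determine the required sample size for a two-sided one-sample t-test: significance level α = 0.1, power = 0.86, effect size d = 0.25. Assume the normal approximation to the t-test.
n = 119

Sample size formula (one-sample t-test, normal approximation):
n = ((z_{α/2} + z_β) / d)²

z_{α/2} = 1.645 (for α = 0.1, two-sided)
z_β = 1.080 (for power = 0.86)
d = 0.25

n = ((1.645 + 1.080) / 0.25)²
n = (10.900)²
n ≈ 118.81
Round up to the next whole number: n = 119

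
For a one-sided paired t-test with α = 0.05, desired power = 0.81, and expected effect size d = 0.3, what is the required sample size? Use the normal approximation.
n = 71 pairs

Sample size formula (paired t-test, normal approximation):
n = ((z_α + z_β) / d)²

z_α = 1.645 (for α = 0.05, one-sided)
z_β = 0.878 (for power = 0.81)
d = 0.3

n = ((1.645 + 0.878) / 0.3)²
n = (8.410)²
n ≈ 70.73
Round up to the next whole number: n = 71 pairs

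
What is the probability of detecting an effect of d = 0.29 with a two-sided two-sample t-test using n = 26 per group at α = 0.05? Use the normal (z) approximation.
Power ≈ 0.18

Power calculation (two-sample t-test, normal approximation):
z_β = d · √(n/2) - z_{α/2}
z_β = 0.29 · √(26/2) - 1.960
z_β = 0.29 · 3.606 - 1.960
z_β = -0.914

Power = Φ(z_β) = Φ(-0.914) ≈ 0.180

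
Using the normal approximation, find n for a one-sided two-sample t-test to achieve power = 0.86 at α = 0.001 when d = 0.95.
n = 39 per group

Sample size formula (two-sample t-test, normal approximation):
n = 2 · ((z_α + z_β) / d)²

z_α = 3.090 (for α = 0.001, one-sided)
z_β = 1.080 (for power = 0.86)
d = 0.95

n = 2 · ((3.090 + 1.080) / 0.95)²
n = 2 · (4.389)²
n ≈ 38.53
Round up to the next whole number: n = 39 per group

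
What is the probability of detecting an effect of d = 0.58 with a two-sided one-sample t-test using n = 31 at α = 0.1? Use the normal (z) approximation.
Power ≈ 0.94

Power calculation (one-sample t-test, normal approximation):
z_β = d · √n - z_{α/2}
z_β = 0.58 · √31 - 1.645
z_β = 0.58 · 5.568 - 1.645
z_β = 1.584

Power = Φ(z_β) = Φ(1.584) ≈ 0.943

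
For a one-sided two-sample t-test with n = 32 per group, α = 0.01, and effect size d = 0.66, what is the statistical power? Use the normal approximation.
Power ≈ 0.62

Power calculation (two-sample t-test, normal approximation):
z_β = d · √(n/2) - z_α
z_β = 0.66 · √(32/2) - 2.326
z_β = 0.66 · 4.000 - 2.326
z_β = 0.314

Power = Φ(z_β) = Φ(0.314) ≈ 0.623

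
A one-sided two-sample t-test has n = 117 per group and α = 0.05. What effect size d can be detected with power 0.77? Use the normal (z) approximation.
d ≈ 0.31

Minimum detectable effect (two-sample t-test, normal approximation):
d = (z_α + z_β) / √(n/2)
d = (1.645 + 0.739) / √(117/2)
d = 2.384 / 7.649
d ≈ 0.31

By Cohen's convention (0.2 small / 0.5 medium / 0.8 large): small effect.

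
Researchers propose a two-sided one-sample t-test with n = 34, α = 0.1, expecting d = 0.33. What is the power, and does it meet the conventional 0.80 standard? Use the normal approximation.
Power ≈ 0.61; the study is underpowered (power < 0.80)

Power calculation (one-sample t-test, normal approximation):
z_β = d · √n - z_{α/2}
z_β = 0.33 · √34 - 1.645
z_β = 0.33 · 5.831 - 1.645
z_β = 0.279

Power = Φ(z_β) = Φ(0.279) ≈ 0.610

Effect size d = 0.33 is small by Cohen's convention (0.2/0.5/0.8).

Threshold: power ≥ 0.80 is conventionally adequate.
Power ≈ 0.61 → the study is underpowered (power < 0.80).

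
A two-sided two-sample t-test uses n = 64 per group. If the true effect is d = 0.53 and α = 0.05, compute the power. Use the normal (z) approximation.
Power ≈ 0.85

Power calculation (two-sample t-test, normal approximation):
z_β = d · √(n/2) - z_{α/2}
z_β = 0.53 · √(64/2) - 1.960
z_β = 0.53 · 5.657 - 1.960
z_β = 1.038

Power = Φ(z_β) = Φ(1.038) ≈ 0.850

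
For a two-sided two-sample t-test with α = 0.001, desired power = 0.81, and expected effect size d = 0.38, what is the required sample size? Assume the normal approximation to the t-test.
n = 241 per group

Sample size formula (two-sample t-test, normal approximation):
n = 2 · ((z_{α/2} + z_β) / d)²

z_{α/2} = 3.291 (for α = 0.001, two-sided)
z_β = 0.878 (for power = 0.81)
d = 0.38

n = 2 · ((3.291 + 0.878) / 0.38)²
n = 2 · (10.971)²
n ≈ 240.73
Round up to the next whole number: n = 241 per group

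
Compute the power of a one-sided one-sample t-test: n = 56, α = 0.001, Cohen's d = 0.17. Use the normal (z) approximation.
Power ≈ 0.03

Power calculation (one-sample t-test, normal approximation):
z_β = d · √n - z_α
z_β = 0.17 · √56 - 3.090
z_β = 0.17 · 7.483 - 3.090
z_β = -1.818

Power = Φ(z_β) = Φ(-1.818) ≈ 0.035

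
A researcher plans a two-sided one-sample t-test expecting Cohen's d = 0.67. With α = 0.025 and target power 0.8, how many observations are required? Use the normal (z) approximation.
n = 22

Sample size formula (one-sample t-test, normal approximation):
n = ((z_{α/2} + z_β) / d)²

z_{α/2} = 2.241 (for α = 0.025, two-sided)
z_β = 0.842 (for power = 0.8)
d = 0.67

n = ((2.241 + 0.842) / 0.67)²
n = (4.601)²
n ≈ 21.17
Round up to the next whole number: n = 22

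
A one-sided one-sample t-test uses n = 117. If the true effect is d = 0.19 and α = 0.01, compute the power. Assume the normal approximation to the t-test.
Power ≈ 0.39

Power calculation (one-sample t-test, normal approximation):
z_β = d · √n - z_α
z_β = 0.19 · √117 - 2.326
z_β = 0.19 · 10.817 - 2.326
z_β = -0.271

Power = Φ(z_β) = Φ(-0.271) ≈ 0.393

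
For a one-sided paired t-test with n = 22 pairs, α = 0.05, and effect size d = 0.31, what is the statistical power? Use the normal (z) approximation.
Power ≈ 0.42

Power calculation (paired t-test, normal approximation):
z_β = d · √n - z_α
z_β = 0.31 · √22 - 1.645
z_β = 0.31 · 4.690 - 1.645
z_β = -0.191

Power = Φ(z_β) = Φ(-0.191) ≈ 0.424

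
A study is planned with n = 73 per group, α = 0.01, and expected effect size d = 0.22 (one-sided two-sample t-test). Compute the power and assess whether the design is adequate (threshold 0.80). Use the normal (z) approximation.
Power ≈ 0.16; the study is underpowered (power < 0.80)

Power calculation (two-sample t-test, normal approximation):
z_β = d · √(n/2) - z_α
z_β = 0.22 · √(73/2) - 2.326
z_β = 0.22 · 6.042 - 2.326
z_β = -0.997

Power = Φ(z_β) = Φ(-0.997) ≈ 0.159

Effect size d = 0.22 is small by Cohen's convention (0.2/0.5/0.8).

Threshold: power ≥ 0.80 is conventionally adequate.
Power ≈ 0.16 → the study is underpowered (power < 0.80).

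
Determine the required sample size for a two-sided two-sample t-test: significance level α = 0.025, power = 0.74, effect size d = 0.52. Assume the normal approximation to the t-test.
n = 62 per group

Sample size formula (two-sample t-test, normal approximation):
n = 2 · ((z_{α/2} + z_β) / d)²

z_{α/2} = 2.241 (for α = 0.025, two-sided)
z_β = 0.643 (for power = 0.74)
d = 0.52

n = 2 · ((2.241 + 0.643) / 0.52)²
n = 2 · (5.546)²
n ≈ 61.52
Round up to the next whole number: n = 62 per group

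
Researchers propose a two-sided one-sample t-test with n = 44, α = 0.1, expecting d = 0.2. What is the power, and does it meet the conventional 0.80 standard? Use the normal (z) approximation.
Power ≈ 0.38; the study is underpowered (power < 0.80)

Power calculation (one-sample t-test, normal approximation):
z_β = d · √n - z_{α/2}
z_β = 0.2 · √44 - 1.645
z_β = 0.2 · 6.633 - 1.645
z_β = -0.318

Power = Φ(z_β) = Φ(-0.318) ≈ 0.375

Effect size d = 0.2 is small by Cohen's convention (0.2/0.5/0.8).

Threshold: power ≥ 0.80 is conventionally adequate.
Power ≈ 0.38 → the study is underpowered (power < 0.80).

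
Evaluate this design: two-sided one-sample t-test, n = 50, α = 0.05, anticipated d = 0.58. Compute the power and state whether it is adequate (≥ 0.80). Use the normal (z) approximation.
Power ≈ 0.98; the study is adequately powered (power ≥ 0.80)

Power calculation (one-sample t-test, normal approximation):
z_β = d · √n - z_{α/2}
z_β = 0.58 · √50 - 1.960
z_β = 0.58 · 7.071 - 1.960
z_β = 2.141

Power = Φ(z_β) = Φ(2.141) ≈ 0.984

Effect size d = 0.58 is medium by Cohen's convention (0.2/0.5/0.8).

Threshold: power ≥ 0.80 is conventionally adequate.
Power ≈ 0.98 → the study is adequately powered (power ≥ 0.80).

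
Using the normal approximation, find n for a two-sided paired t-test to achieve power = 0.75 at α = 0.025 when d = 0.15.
n = 378 pairs

Sample size formula (paired t-test, normal approximation):
n = ((z_{α/2} + z_β) / d)²

z_{α/2} = 2.241 (for α = 0.025, two-sided)
z_β = 0.674 (for power = 0.75)
d = 0.15

n = ((2.241 + 0.674) / 0.15)²
n = (19.433)²
n ≈ 377.64
Round up to the next whole number: n = 378 pairs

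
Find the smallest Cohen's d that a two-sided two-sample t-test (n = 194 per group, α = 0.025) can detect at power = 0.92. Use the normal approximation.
d ≈ 0.37

Minimum detectable effect (two-sample t-test, normal approximation):
d = (z_{α/2} + z_β) / √(n/2)
d = (2.241 + 1.405) / √(194/2)
d = 3.646 / 9.849
d ≈ 0.37

By Cohen's convention (0.2 small / 0.5 medium / 0.8 large): small effect.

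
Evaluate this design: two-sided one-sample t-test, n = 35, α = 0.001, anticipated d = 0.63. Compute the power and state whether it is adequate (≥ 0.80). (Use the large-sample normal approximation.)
Power ≈ 0.67; the study is underpowered (power < 0.80)

Power calculation (one-sample t-test, normal approximation):
z_β = d · √n - z_{α/2}
z_β = 0.63 · √35 - 3.291
z_β = 0.63 · 5.916 - 3.291
z_β = 0.437

Power = Φ(z_β) = Φ(0.437) ≈ 0.669

Effect size d = 0.63 is medium by Cohen's convention (0.2/0.5/0.8).

Threshold: power ≥ 0.80 is conventionally adequate.
Power ≈ 0.67 → the study is underpowered (power < 0.80).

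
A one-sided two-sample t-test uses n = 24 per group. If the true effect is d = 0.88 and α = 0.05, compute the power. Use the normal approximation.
Power ≈ 0.92

Power calculation (two-sample t-test, normal approximation):
z_β = d · √(n/2) - z_α
z_β = 0.88 · √(24/2) - 1.645
z_β = 0.88 · 3.464 - 1.645
z_β = 1.404

Power = Φ(z_β) = Φ(1.404) ≈ 0.920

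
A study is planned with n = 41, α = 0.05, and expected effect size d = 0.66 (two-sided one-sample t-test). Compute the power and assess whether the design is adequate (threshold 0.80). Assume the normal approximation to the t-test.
Power ≈ 0.99; the study is adequately powered (power ≥ 0.80)

Power calculation (one-sample t-test, normal approximation):
z_β = d · √n - z_{α/2}
z_β = 0.66 · √41 - 1.960
z_β = 0.66 · 6.403 - 1.960
z_β = 2.266

Power = Φ(z_β) = Φ(2.266) ≈ 0.988

Effect size d = 0.66 is medium by Cohen's convention (0.2/0.5/0.8).

Threshold: power ≥ 0.80 is conventionally adequate.
Power ≈ 0.99 → the study is adequately powered (power ≥ 0.80).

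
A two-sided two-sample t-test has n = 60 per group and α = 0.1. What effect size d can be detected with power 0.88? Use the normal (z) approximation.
d ≈ 0.51

Minimum detectable effect (two-sample t-test, normal approximation):
d = (z_{α/2} + z_β) / √(n/2)
d = (1.645 + 1.175) / √(60/2)
d = 2.820 / 5.477
d ≈ 0.51

By Cohen's convention (0.2 small / 0.5 medium / 0.8 large): medium effect.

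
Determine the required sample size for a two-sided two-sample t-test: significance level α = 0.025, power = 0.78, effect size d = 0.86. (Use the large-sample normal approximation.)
n = 25 per group

Sample size formula (two-sample t-test, normal approximation):
n = 2 · ((z_{α/2} + z_β) / d)²

z_{α/2} = 2.241 (for α = 0.025, two-sided)
z_β = 0.772 (for power = 0.78)
d = 0.86

n = 2 · ((2.241 + 0.772) / 0.86)²
n = 2 · (3.503)²
n ≈ 24.54
Round up to the next whole number: n = 25 per group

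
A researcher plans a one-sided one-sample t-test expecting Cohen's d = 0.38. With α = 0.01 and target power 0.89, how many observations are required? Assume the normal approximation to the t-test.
n = 88

Sample size formula (one-sample t-test, normal approximation):
n = ((z_α + z_β) / d)²

z_α = 2.326 (for α = 0.01, one-sided)
z_β = 1.227 (for power = 0.89)
d = 0.38

n = ((2.326 + 1.227) / 0.38)²
n = (9.350)²
n ≈ 87.42
Round up to the next whole number: n = 88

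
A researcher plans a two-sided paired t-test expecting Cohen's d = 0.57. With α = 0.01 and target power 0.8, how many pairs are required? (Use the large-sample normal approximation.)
n = 36 pairs

Sample size formula (paired t-test, normal approximation):
n = ((z_{α/2} + z_β) / d)²

z_{α/2} = 2.576 (for α = 0.01, two-sided)
z_β = 0.842 (for power = 0.8)
d = 0.57

n = ((2.576 + 0.842) / 0.57)²
n = (5.996)²
n ≈ 35.95
Round up to the next whole number: n = 36 pairs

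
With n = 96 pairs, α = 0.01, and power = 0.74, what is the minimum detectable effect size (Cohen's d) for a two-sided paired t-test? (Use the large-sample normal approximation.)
d ≈ 0.33

Minimum detectable effect (paired t-test, normal approximation):
d = (z_{α/2} + z_β) / √n
d = (2.576 + 0.643) / √96
d = 3.219 / 9.798
d ≈ 0.33

By Cohen's convention (0.2 small / 0.5 medium / 0.8 large): small effect.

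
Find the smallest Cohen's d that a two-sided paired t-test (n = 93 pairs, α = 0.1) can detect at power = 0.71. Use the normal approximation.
d ≈ 0.23

Minimum detectable effect (paired t-test, normal approximation):
d = (z_{α/2} + z_β) / √n
d = (1.645 + 0.553) / √93
d = 2.198 / 9.644
d ≈ 0.23

By Cohen's convention (0.2 small / 0.5 medium / 0.8 large): small effect.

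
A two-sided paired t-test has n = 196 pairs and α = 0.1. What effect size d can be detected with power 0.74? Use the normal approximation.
d ≈ 0.16

Minimum detectable effect (paired t-test, normal approximation):
d = (z_{α/2} + z_β) / √n
d = (1.645 + 0.643) / √196
d = 2.288 / 14.000
d ≈ 0.16

By Cohen's convention (0.2 small / 0.5 medium / 0.8 large): very small effect.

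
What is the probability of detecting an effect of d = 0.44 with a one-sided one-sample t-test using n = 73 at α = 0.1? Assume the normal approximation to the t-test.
Power ≈ 0.99

Power calculation (one-sample t-test, normal approximation):
z_β = d · √n - z_α
z_β = 0.44 · √73 - 1.282
z_β = 0.44 · 8.544 - 1.282
z_β = 2.478

Power = Φ(z_β) = Φ(2.478) ≈ 0.993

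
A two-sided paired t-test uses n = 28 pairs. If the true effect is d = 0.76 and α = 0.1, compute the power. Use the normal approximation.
Power ≈ 0.99

Power calculation (paired t-test, normal approximation):
z_β = d · √n - z_{α/2}
z_β = 0.76 · √28 - 1.645
z_β = 0.76 · 5.292 - 1.645
z_β = 2.377

Power = Φ(z_β) = Φ(2.377) ≈ 0.991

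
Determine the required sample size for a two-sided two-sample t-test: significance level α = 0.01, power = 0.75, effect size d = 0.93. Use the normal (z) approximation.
n = 25 per group

Sample size formula (two-sample t-test, normal approximation):
n = 2 · ((z_{α/2} + z_β) / d)²

z_{α/2} = 2.576 (for α = 0.01, two-sided)
z_β = 0.674 (for power = 0.75)
d = 0.93

n = 2 · ((2.576 + 0.674) / 0.93)²
n = 2 · (3.495)²
n ≈ 24.43
Round up to the next whole number: n = 25 per group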